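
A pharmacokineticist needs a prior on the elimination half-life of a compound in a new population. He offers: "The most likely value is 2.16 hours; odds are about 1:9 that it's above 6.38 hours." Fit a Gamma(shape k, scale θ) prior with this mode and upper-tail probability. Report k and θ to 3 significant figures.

Gamma(k,θ) with k>1 has mode (k−1)θ, so θ = 2.16/(k−1).
Need P(X < 6.38) = 0.9 with θ tied to k this way. Start at k = 2, θ = 2.16: P(X<6.38) ≈ 0.794.
Too low — raise k to concentrate. Iterating converges to k ≈ 2.62.
Then θ = 2.16/(2.62−1) ≈ 1.33.

k ≈ 2.62, θ ≈ 1.33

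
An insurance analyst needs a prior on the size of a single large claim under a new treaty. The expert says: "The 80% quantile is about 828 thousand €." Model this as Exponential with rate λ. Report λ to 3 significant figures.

P(T < 828.0) = 1 − e^(−λ·828.0) = 0.8, so λ = −ln(1−0.8)/828.0 = −ln(0.2)/828.0 = 0.00194.

λ ≈ 0.00194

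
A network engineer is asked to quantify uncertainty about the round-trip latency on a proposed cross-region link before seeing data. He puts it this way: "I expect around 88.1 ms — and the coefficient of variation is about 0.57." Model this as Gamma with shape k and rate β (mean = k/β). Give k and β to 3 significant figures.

k ≈ 3.08, β ≈ 0.0349

For Gamma(k, rate β): mean = k/β, variance = k/β², so CV = 1/√k.
CV = 0.57, hence k = 1/CV² = 3.08.
Then β = k/mean = 3.08/88.1 = 0.0349.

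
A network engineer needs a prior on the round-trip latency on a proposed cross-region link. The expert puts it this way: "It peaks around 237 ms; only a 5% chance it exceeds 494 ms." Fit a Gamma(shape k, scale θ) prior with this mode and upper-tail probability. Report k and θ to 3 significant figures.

Gamma(k,θ) with k>1 has mode (k−1)θ, so θ = 237/(k−1).
Need P(X < 494) = 0.95 with θ tied to k this way. Start at k = 2, θ = 237: P(X<494) ≈ 0.616.
Too low — raise k to concentrate. Iterating converges to k ≈ 6.12.
Then θ = 237/(6.12−1) ≈ 46.3.

k ≈ 6.12, θ ≈ 46.3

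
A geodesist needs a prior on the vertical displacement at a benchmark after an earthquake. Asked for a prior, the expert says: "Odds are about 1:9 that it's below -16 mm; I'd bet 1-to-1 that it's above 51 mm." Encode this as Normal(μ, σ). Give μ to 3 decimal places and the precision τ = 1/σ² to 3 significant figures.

The p-quantile of Normal(μ,σ) is μ + z_p·σ, with z_{0.1} = -1.282 and z_{0.5} = 0.
Eliminate σ: μ = (z₂·x₁ − z₁·x₂)/(z₂ − z₁) = (0·-16 − (-1.282)·51)/1.282 = 51.000.
Then σ = (x₂ − x₁)/(z₂ − z₁) = (51 − -16)/1.282 = 52.280.
Precision τ = 1/σ² = 1/52.28² = 0.000366.

μ = 51.000, τ = 0.000366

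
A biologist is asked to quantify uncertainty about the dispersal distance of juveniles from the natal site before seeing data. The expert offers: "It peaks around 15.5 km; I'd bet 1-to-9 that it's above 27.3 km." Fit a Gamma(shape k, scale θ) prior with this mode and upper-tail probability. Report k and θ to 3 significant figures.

k ≈ 6.93, θ ≈ 2.61

Gamma(k,θ) with k>1 has mode (k−1)θ, so θ = 15.5/(k−1).
Need P(X < 27.3) = 0.9 with θ tied to k this way. Start at k = 2, θ = 15.5: P(X<27.3) ≈ 0.526.
Too low — raise k to concentrate. Iterating converges to k ≈ 6.93.
Then θ = 15.5/(6.93−1) ≈ 2.61.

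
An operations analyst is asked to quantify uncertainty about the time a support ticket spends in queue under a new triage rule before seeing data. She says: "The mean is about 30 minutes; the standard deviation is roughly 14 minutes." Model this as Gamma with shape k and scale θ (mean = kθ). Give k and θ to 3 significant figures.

For Gamma(k, scale θ): mean = kθ, variance = kθ², so CV = 1/√k.
CV = SD/mean = 14/30 = 0.4667, hence k = 1/CV² = 4.59.
Then θ = mean/k = 30/4.59 = 6.53.

k ≈ 4.59, θ ≈ 6.53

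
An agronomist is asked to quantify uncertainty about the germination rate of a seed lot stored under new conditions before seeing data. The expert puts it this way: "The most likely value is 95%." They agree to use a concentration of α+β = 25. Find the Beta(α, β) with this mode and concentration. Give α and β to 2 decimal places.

For α,β > 1 the Beta mode is (α−1)/(α+β−2). With α+β = 25, the mode is (α−1)/23.
Set (α−1)/23 = 0.95 → α = 1 + 0.95·23 = 22.85.
β = 25 − α = 2.15.

α = 22.85, β = 2.15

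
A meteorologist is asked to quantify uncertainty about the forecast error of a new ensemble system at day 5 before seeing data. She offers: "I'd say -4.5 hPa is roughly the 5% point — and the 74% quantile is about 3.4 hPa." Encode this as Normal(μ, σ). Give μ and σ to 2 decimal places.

μ = 1.18, σ = 3.45

The p-quantile of Normal(μ,σ) is μ + z_p·σ, with z_{0.05} = -1.645 and z_{0.74} = 0.6433.
Eliminate σ: μ = (z₂·x₁ − z₁·x₂)/(z₂ − z₁) = (0.6433·-4.5 − (-1.645)·3.4)/2.288 = 1.18.
Then σ = (x₂ − x₁)/(z₂ − z₁) = (3.4 − -4.5)/2.288 = 3.45.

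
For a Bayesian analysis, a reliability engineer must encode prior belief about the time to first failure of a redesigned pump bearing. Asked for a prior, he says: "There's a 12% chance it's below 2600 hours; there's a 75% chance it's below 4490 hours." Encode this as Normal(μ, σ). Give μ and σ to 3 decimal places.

For Normal(μ,σ), the p-quantile is μ + z_p·σ. Here z_{0.12} = -1.175, z_{0.75} = 0.6745.
So 2600 = μ − 1.175σ and 4490 = μ + 0.6745σ.
Subtracting: σ = (4490 − 2600)/(0.6745 − (-1.175)) = 1021.911.
Then μ = 2600 − (-1.175)·1021.911 = 3800.732.

μ = 3800.732, σ = 1021.911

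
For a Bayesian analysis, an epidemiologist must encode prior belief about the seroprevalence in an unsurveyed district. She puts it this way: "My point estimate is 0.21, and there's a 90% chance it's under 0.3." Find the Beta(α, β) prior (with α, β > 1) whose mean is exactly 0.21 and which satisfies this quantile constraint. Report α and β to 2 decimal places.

α ≈ 7.47, β ≈ 28.10

With mean 0.21 fixed, write α = 0.21s, β = 0.79s where s = α+β.
Need P(θ < 0.3) = 0.9 under Beta(0.21s, 0.79s). Normal approximation: (q−m)/√(m(1−m)/s) ≈ z_{0.9} = 1.28, so s ≈ 0.21·0.79·(1.28)²/(0.3−0.21)² = 33.6.
At s = 33.6: P(θ<0.3) ≈ 0.894. Adjusting to match 0.9 gives s ≈ 35.57.
So α = 0.21·35.57 ≈ 7.47, β = 0.79·35.57 ≈ 28.10.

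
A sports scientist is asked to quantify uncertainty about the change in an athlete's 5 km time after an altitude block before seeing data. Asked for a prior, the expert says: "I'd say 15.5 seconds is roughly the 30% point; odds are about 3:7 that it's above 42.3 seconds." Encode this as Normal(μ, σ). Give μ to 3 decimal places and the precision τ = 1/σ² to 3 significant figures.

The p-quantile of Normal(μ,σ) is μ + z_p·σ, with z_{0.3} = -0.5244 and z_{0.7} = 0.5244.
Eliminate σ: μ = (z₂·x₁ − z₁·x₂)/(z₂ − z₁) = (0.5244·15.5 − (-0.5244)·42.3)/1.049 = 28.900.
Then σ = (x₂ − x₁)/(z₂ − z₁) = (42.3 − 15.5)/1.049 = 25.553.
Precision τ = 1/σ² = 1/25.55² = 0.00153.

μ = 28.900, τ = 0.00153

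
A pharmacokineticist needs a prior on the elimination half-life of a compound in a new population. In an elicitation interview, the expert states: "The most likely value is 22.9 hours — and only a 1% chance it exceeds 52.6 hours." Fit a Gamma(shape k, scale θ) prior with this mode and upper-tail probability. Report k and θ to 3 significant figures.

k ≈ 7.91, θ ≈ 3.31

Gamma(k,θ) with k>1 has mode (k−1)θ, so θ = 22.9/(k−1).
Need P(X < 52.6) = 0.99 with θ tied to k this way. Start at k = 2, θ = 22.9: P(X<52.6) ≈ 0.668.
Too low — raise k to concentrate. Iterating converges to k ≈ 7.91.
Then θ = 22.9/(7.91−1) ≈ 3.31.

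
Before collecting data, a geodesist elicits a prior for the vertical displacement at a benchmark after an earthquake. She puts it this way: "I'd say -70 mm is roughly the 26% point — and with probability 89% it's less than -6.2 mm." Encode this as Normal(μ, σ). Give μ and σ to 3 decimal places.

The p-quantile of Normal(μ,σ) is μ + z_p·σ, with z_{0.26} = -0.6433 and z_{0.89} = 1.227.
Eliminate σ: μ = (z₂·x₁ − z₁·x₂)/(z₂ − z₁) = (1.227·-70 − (-0.6433)·-6.2)/1.87 = -48.049.
Then σ = (x₂ − x₁)/(z₂ − z₁) = (-6.2 − -70)/1.87 = 34.120.

μ = -48.049, σ = 34.120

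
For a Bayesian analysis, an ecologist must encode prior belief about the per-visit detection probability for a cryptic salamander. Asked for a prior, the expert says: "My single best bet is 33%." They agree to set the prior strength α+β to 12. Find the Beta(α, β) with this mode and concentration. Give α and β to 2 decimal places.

α = 4.30, β = 7.70

For α,β > 1 the Beta mode is (α−1)/(α+β−2). With α+β = 12, the mode is (α−1)/10.
Set (α−1)/10 = 0.33 → α = 1 + 0.33·10 = 4.30.
β = 12 − α = 7.70.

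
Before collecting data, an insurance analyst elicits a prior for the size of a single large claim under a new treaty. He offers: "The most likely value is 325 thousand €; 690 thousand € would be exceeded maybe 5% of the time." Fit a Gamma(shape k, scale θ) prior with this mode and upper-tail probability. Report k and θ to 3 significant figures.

k ≈ 5.87, θ ≈ 66.8

Gamma(k,θ) with k>1 has mode (k−1)θ, so θ = 325/(k−1).
Need P(X < 690) = 0.95 with θ tied to k this way. Start at k = 2, θ = 325: P(X<690) ≈ 0.626.
Too low — raise k to concentrate. Iterating converges to k ≈ 5.87.
Then θ = 325/(5.87−1) ≈ 66.8.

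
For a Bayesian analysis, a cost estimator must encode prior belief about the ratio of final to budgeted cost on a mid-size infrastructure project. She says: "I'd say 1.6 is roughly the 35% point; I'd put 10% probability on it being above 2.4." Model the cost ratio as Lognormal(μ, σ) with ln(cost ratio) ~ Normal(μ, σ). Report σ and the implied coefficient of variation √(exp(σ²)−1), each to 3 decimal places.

σ ≈ 0.243, CV ≈ 0.247

If T ~ Lognormal(μ,σ) then ln T ~ Normal(μ,σ), so the p-quantile of ln T is μ + z_p·σ.
ln(1.6) = 0.47 and ln(2.4) = 0.8755; z_{0.35} = -0.3853, z_{0.9} = 1.282.
σ = (0.8755 − 0.47)/(1.282 − (-0.3853)) = 0.243.
μ = 0.47 − (-0.3853)·0.243 = 0.564.
CV = √(exp(σ²)−1) = √(exp(0.0592)−1) = 0.247.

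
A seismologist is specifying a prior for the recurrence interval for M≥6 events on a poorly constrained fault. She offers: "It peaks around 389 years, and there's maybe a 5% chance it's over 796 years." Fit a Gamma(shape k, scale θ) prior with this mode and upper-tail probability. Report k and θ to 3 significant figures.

k ≈ 6.4, θ ≈ 72.1

Gamma(k,θ) with k>1 has mode (k−1)θ, so θ = 389/(k−1).
Need P(X < 796) = 0.95 with θ tied to k this way. Start at k = 2, θ = 389: P(X<796) ≈ 0.606.
Too low — raise k to concentrate. Iterating converges to k ≈ 6.4.
Then θ = 389/(6.4−1) ≈ 72.1.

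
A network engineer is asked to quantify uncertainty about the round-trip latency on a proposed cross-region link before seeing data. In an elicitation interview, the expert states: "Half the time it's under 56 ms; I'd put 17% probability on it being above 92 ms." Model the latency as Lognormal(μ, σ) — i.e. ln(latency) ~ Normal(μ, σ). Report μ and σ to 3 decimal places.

If T ~ Lognormal(μ,σ) then ln T ~ Normal(μ,σ), so the p-quantile of ln T is μ + z_p·σ.
ln(56) = 4.025 and ln(92) = 4.522; z_{0.5} = 0, z_{0.83} = 0.9542.
σ = (4.522 − 4.025)/(0.9542 − (0)) = 0.520.
μ = 4.025 − (0)·0.520 = 4.025.

μ ≈ 4.025, σ ≈ 0.520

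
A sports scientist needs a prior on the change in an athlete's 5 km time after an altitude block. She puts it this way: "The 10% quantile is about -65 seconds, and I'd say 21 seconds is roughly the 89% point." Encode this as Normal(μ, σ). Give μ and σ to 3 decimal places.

μ = -21.057, σ = 34.289

The p-quantile of Normal(μ,σ) is μ + z_p·σ, with z_{0.1} = -1.282 and z_{0.89} = 1.227.
Eliminate σ: μ = (z₂·x₁ − z₁·x₂)/(z₂ − z₁) = (1.227·-65 − (-1.282)·21)/2.508 = -21.057.
Then σ = (x₂ − x₁)/(z₂ − z₁) = (21 − -65)/2.508 = 34.289.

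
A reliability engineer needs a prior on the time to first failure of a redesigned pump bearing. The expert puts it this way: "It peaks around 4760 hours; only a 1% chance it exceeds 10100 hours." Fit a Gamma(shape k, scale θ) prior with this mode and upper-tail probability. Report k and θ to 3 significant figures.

Gamma(k,θ) with k>1 has mode (k−1)θ, so θ = 4760/(k−1).
Need P(X < 10100) = 0.99 with θ tied to k this way. Start at k = 2, θ = 4760: P(X<10100) ≈ 0.626.
Too low — raise k to concentrate. Iterating converges to k ≈ 9.58.
Then θ = 4760/(9.58−1) ≈ 555.

k ≈ 9.58, θ ≈ 555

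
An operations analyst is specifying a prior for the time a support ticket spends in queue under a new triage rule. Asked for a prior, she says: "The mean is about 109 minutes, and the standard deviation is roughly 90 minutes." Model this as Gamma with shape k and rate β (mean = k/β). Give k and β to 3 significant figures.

For Gamma(k, rate β): mean = k/β, variance = k/β², so CV = 1/√k.
CV = SD/mean = 90/109 = 0.8257, hence k = 1/CV² = 1.47.
Then β = k/mean = 1.47/109 = 0.0135.

k ≈ 1.47, β ≈ 0.0135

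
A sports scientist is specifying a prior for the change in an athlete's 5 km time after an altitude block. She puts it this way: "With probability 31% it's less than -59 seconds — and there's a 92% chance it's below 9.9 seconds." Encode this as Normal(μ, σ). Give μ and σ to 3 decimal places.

μ = -41.028, σ = 36.246

The p-quantile of Normal(μ,σ) is μ + z_p·σ, with z_{0.31} = -0.4959 and z_{0.92} = 1.405.
Eliminate σ: μ = (z₂·x₁ − z₁·x₂)/(z₂ − z₁) = (1.405·-59 − (-0.4959)·9.9)/1.901 = -41.028.
Then σ = (x₂ − x₁)/(z₂ − z₁) = (9.9 − -59)/1.901 = 36.246.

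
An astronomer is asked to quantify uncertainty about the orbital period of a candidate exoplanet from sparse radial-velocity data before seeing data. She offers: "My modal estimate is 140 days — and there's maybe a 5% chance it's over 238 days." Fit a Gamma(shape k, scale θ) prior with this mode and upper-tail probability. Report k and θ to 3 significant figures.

Gamma(k,θ) with k>1 has mode (k−1)θ, so θ = 140/(k−1).
Need P(X < 238) = 0.95 with θ tied to k this way. Start at k = 2, θ = 140: P(X<238) ≈ 0.507.
Too low — raise k to concentrate. Iterating converges to k ≈ 10.9.
Then θ = 140/(10.9−1) ≈ 14.1.

k ≈ 10.9, θ ≈ 14.1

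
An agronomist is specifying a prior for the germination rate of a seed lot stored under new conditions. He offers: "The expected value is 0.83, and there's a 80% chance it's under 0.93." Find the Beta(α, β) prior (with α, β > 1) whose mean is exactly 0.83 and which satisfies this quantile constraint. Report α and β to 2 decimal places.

α ≈ 8.29, β ≈ 1.70

With mean 0.83 fixed, write α = 0.83s, β = 0.17s where s = α+β.
Need P(θ < 0.93) = 0.8 under Beta(0.83s, 0.17s). Normal approximation: (q−m)/√(m(1−m)/s) ≈ z_{0.8} = 0.842, so s ≈ 0.83·0.17·(0.842)²/(0.93−0.83)² = 10.0.
At s = 10.0: P(θ<0.93) ≈ 0.800. Adjusting to match 0.8 gives s ≈ 9.99.
So α = 0.83·9.99 ≈ 8.29, β = 0.17·9.99 ≈ 1.70.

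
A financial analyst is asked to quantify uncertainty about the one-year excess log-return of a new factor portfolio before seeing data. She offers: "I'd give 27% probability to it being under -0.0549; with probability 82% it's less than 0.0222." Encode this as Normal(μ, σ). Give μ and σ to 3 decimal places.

μ = -0.024, σ = 0.050

For Normal(μ,σ), the p-quantile is μ + z_p·σ. Here z_{0.27} = -0.6128, z_{0.82} = 0.9154.
So -0.0549 = μ − 0.6128σ and 0.0222 = μ + 0.9154σ.
Subtracting: σ = (0.0222 − -0.0549)/(0.9154 − (-0.6128)) = 0.050.
Then μ = -0.0549 − (-0.6128)·0.050 = -0.024.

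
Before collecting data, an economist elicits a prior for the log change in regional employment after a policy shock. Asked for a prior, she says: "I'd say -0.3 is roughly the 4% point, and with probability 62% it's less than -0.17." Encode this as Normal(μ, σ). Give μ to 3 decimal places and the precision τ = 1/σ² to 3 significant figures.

μ = -0.189, τ = 250

The p-quantile of Normal(μ,σ) is μ + z_p·σ, with z_{0.04} = -1.751 and z_{0.62} = 0.3055.
Eliminate σ: μ = (z₂·x₁ − z₁·x₂)/(z₂ − z₁) = (0.3055·-0.3 − (-1.751)·-0.17)/2.056 = -0.189.
Then σ = (x₂ − x₁)/(z₂ − z₁) = (-0.17 − -0.3)/2.056 = 0.063.
Precision τ = 1/σ² = 1/0.06322² = 250.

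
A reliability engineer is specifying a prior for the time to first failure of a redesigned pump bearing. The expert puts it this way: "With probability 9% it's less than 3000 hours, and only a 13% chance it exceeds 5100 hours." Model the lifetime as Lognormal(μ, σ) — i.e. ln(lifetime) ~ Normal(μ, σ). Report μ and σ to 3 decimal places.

μ ≈ 8.295, σ ≈ 0.215

If T ~ Lognormal(μ,σ) then ln T ~ Normal(μ,σ), so the p-quantile of ln T is μ + z_p·σ.
ln(3000) = 8.006 and ln(5100) = 8.537; z_{0.09} = -1.341, z_{0.87} = 1.126.
σ = (8.537 − 8.006)/(1.126 − (-1.341)) = 0.215.
μ = 8.006 − (-1.341)·0.215 = 8.295.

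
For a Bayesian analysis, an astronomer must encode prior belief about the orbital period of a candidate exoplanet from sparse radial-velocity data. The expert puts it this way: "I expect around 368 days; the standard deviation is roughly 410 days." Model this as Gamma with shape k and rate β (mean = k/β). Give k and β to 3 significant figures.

k ≈ 0.806, β ≈ 0.00219

For Gamma(k, rate β): mean = k/β, variance = k/β², so CV = 1/√k.
CV = SD/mean = 410/368 = 1.114, hence k = 1/CV² = 0.806.
Then β = k/mean = 0.806/368 = 0.00219.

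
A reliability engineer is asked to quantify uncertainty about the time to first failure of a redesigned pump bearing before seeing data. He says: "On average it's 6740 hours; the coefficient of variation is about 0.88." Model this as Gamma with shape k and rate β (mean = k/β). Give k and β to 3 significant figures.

For Gamma(k, rate β): mean = k/β, variance = k/β², so CV = 1/√k.
CV = 0.88, hence k = 1/CV² = 1.29.
Then β = k/mean = 1.29/6740 = 0.000192.

k ≈ 1.29, β ≈ 0.000192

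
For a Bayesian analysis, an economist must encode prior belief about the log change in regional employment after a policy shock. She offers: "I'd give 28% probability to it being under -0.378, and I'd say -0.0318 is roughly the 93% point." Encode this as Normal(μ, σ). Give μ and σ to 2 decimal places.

The p-quantile of Normal(μ,σ) is μ + z_p·σ, with z_{0.28} = -0.5828 and z_{0.93} = 1.476.
Eliminate σ: μ = (z₂·x₁ − z₁·x₂)/(z₂ − z₁) = (1.476·-0.378 − (-0.5828)·-0.0318)/2.059 = -0.28.
Then σ = (x₂ − x₁)/(z₂ − z₁) = (-0.0318 − -0.378)/2.059 = 0.17.

μ = -0.28, σ = 0.17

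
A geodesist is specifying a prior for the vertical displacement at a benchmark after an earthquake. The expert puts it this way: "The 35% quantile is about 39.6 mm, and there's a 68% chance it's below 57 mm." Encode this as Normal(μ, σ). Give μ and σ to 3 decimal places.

The p-quantile of Normal(μ,σ) is μ + z_p·σ, with z_{0.35} = -0.3853 and z_{0.68} = 0.4677.
Eliminate σ: μ = (z₂·x₁ − z₁·x₂)/(z₂ − z₁) = (0.4677·39.6 − (-0.3853)·57)/0.853 = 47.460.
Then σ = (x₂ − x₁)/(z₂ − z₁) = (57 − 39.6)/0.853 = 20.398.

μ = 47.460, σ = 20.398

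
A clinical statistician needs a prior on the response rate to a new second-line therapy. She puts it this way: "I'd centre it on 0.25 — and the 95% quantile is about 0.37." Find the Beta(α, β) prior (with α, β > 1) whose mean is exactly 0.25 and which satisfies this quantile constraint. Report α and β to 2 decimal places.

α ≈ 9.70, β ≈ 29.11

With mean 0.25 fixed, write α = 0.25s, β = 0.75s where s = α+β.
Need P(θ < 0.37) = 0.95 under Beta(0.25s, 0.75s). Normal approximation: (q−m)/√(m(1−m)/s) ≈ z_{0.95} = 1.64, so s ≈ 0.25·0.75·(1.64)²/(0.37−0.25)² = 35.2.
At s = 35.2: P(θ<0.37) ≈ 0.942. Adjusting to match 0.95 gives s ≈ 38.82.
So α = 0.25·38.82 ≈ 9.70, β = 0.75·38.82 ≈ 29.11.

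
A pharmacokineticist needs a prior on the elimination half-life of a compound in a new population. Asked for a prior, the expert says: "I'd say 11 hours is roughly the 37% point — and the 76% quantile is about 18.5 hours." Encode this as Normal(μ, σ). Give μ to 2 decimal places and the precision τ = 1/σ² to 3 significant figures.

The p-quantile of Normal(μ,σ) is μ + z_p·σ, with z_{0.37} = -0.3319 and z_{0.76} = 0.7063.
Eliminate σ: μ = (z₂·x₁ − z₁·x₂)/(z₂ − z₁) = (0.7063·11 − (-0.3319)·18.5)/1.038 = 13.40.
Then σ = (x₂ − x₁)/(z₂ − z₁) = (18.5 − 11)/1.038 = 7.22.
Precision τ = 1/σ² = 1/7.224² = 0.0192.

μ = 13.40, τ = 0.0192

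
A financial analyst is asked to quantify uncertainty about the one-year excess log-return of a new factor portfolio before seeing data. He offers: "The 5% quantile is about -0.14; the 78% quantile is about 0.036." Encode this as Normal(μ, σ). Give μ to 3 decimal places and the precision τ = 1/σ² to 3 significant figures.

For Normal(μ,σ), the p-quantile is μ + z_p·σ. Here z_{0.05} = -1.645, z_{0.78} = 0.7722.
So -0.14 = μ − 1.645σ and 0.036 = μ + 0.7722σ.
Subtracting: σ = (0.036 − -0.14)/(0.7722 − (-1.645)) = 0.073.
Then μ = -0.14 − (-1.645)·0.073 = -0.020.
Precision τ = 1/σ² = 1/0.07282² = 189.

μ = -0.020, τ = 189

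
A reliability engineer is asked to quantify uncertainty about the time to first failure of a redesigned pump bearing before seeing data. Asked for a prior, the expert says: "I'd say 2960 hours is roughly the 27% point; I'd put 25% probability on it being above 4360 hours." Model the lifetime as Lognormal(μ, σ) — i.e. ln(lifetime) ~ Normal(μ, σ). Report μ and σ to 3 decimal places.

If T ~ Lognormal(μ,σ) then ln T ~ Normal(μ,σ), so the p-quantile of ln T is μ + z_p·σ.
ln(2960) = 7.993 and ln(4360) = 8.38; z_{0.27} = -0.6128, z_{0.75} = 0.6745.
σ = (8.38 − 7.993)/(0.6745 − (-0.6128)) = 0.301.
μ = 7.993 − (-0.6128)·0.301 = 8.177.

μ ≈ 8.177, σ ≈ 0.301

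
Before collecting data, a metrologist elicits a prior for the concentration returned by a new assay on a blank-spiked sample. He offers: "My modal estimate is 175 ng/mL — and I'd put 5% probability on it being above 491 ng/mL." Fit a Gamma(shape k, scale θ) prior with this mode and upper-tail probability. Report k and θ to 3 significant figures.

Gamma(k,θ) with k>1 has mode (k−1)θ, so θ = 175/(k−1).
Need P(X < 491) = 0.95 with θ tied to k this way. Start at k = 2, θ = 175: P(X<491) ≈ 0.770.
Too low — raise k to concentrate. Iterating converges to k ≈ 3.51.
Then θ = 175/(3.51−1) ≈ 69.6.

k ≈ 3.51, θ ≈ 69.6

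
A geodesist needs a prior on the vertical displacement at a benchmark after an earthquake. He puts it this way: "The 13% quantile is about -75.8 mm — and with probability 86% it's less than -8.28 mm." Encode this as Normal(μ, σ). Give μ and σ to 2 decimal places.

μ = -41.34, σ = 30.60

For Normal(μ,σ), the p-quantile is μ + z_p·σ. Here z_{0.13} = -1.126, z_{0.86} = 1.08.
So -75.8 = μ − 1.126σ and -8.28 = μ + 1.08σ.
Subtracting: σ = (-8.28 − -75.8)/(1.08 − (-1.126)) = 30.60.
Then μ = -75.8 − (-1.126)·30.60 = -41.34.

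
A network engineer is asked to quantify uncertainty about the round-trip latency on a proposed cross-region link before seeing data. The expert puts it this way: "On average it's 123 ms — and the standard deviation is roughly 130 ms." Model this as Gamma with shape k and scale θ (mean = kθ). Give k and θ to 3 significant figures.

k ≈ 0.895, θ ≈ 137

For Gamma(k, scale θ): mean = kθ, variance = kθ², so CV = 1/√k.
CV = SD/mean = 130/123 = 1.057, hence k = 1/CV² = 0.895.
Then θ = mean/k = 123/0.895 = 137.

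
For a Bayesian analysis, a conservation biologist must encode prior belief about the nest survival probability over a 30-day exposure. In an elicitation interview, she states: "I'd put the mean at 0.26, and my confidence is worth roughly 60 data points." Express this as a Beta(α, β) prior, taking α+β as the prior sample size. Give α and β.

Under the effective-sample-size interpretation, Beta(α, β) has prior mean α/(α+β) and prior sample size α+β.
So α+β = 60 and α/(α+β) = 0.26, giving α = 0.26·60 = 15.6 and β = 60 − 15.6 = 44.4.

α = 15.6, β = 44.4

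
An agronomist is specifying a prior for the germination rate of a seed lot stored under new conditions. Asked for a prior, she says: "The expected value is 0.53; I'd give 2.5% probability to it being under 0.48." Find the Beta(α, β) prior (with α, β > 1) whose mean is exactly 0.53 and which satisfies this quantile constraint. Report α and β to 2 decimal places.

α ≈ 203.32, β ≈ 180.30

With mean 0.53 fixed, write α = 0.53s, β = 0.47s where s = α+β.
Need P(θ < 0.48) = 0.025 under Beta(0.53s, 0.47s). Normal approximation: (q−m)/√(m(1−m)/s) ≈ z_{0.025} = -1.96, so s ≈ 0.53·0.47·(-1.96)²/(0.48−0.53)² = 382.8.
At s = 382.8: P(θ<0.48) ≈ 0.025. Adjusting to match 0.025 gives s ≈ 383.61.
So α = 0.53·383.61 ≈ 203.32, β = 0.47·383.61 ≈ 180.30.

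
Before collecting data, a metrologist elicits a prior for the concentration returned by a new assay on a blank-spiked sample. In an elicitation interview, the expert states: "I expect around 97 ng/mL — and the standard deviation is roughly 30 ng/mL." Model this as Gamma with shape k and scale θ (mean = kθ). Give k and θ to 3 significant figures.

For Gamma(k, scale θ): mean = kθ, variance = kθ², so CV = 1/√k.
CV = SD/mean = 30/97 = 0.3093, hence k = 1/CV² = 10.5.
Then θ = mean/k = 97/10.5 = 9.28.

k ≈ 10.5, θ ≈ 9.28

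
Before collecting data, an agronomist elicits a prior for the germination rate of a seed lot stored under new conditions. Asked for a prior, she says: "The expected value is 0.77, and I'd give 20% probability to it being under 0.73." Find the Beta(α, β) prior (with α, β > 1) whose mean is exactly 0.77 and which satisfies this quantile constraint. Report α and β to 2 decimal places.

With mean 0.77 fixed, write α = 0.77s, β = 0.23s where s = α+β.
Need P(θ < 0.73) = 0.2 under Beta(0.77s, 0.23s). Normal approximation: (q−m)/√(m(1−m)/s) ≈ z_{0.2} = -0.842, so s ≈ 0.77·0.23·(-0.842)²/(0.73−0.77)² = 78.4.
At s = 78.4: P(θ<0.73) ≈ 0.196. Adjusting to match 0.2 gives s ≈ 75.35.
So α = 0.77·75.35 ≈ 58.02, β = 0.23·75.35 ≈ 17.33.

α ≈ 58.02, β ≈ 17.33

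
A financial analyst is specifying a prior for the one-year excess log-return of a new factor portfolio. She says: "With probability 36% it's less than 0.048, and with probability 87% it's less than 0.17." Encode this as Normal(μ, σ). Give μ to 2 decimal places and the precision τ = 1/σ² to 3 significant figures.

μ = 0.08, τ = 148

The p-quantile of Normal(μ,σ) is μ + z_p·σ, with z_{0.36} = -0.3585 and z_{0.87} = 1.126.
Eliminate σ: μ = (z₂·x₁ − z₁·x₂)/(z₂ − z₁) = (1.126·0.048 − (-0.3585)·0.17)/1.485 = 0.08.
Then σ = (x₂ − x₁)/(z₂ − z₁) = (0.17 − 0.048)/1.485 = 0.08.
Precision τ = 1/σ² = 1/0.08216² = 148.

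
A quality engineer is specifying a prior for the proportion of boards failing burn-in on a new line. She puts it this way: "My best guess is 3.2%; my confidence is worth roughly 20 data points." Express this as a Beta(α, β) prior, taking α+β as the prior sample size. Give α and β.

Under the effective-sample-size interpretation, Beta(α, β) has prior mean α/(α+β) and prior sample size α+β.
So α+β = 20 and α/(α+β) = 0.032, giving α = 0.032·20 = 0.64 and β = 20 − 0.64 = 19.36.

α = 0.64, β = 19.36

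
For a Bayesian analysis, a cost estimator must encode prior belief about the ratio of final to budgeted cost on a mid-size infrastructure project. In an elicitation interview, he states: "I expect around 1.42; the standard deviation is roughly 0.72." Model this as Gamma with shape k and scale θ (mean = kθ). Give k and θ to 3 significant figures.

For Gamma(k, scale θ): mean = kθ, variance = kθ², so CV = 1/√k.
CV = SD/mean = 0.72/1.42 = 0.507, hence k = 1/CV² = 3.89.
Then θ = mean/k = 1.42/3.89 = 0.365.

k ≈ 3.89, θ ≈ 0.365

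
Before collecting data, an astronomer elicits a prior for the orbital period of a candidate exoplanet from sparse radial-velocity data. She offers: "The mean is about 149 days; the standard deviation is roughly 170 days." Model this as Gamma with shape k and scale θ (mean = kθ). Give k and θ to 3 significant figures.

k ≈ 0.768, θ ≈ 194

For Gamma(k, scale θ): mean = kθ, variance = kθ², so CV = 1/√k.
CV = SD/mean = 170/149 = 1.141, hence k = 1/CV² = 0.768.
Then θ = mean/k = 149/0.768 = 194.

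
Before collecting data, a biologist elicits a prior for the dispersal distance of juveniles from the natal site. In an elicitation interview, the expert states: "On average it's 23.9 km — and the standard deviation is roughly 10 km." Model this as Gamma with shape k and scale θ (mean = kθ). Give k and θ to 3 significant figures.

For Gamma(k, scale θ): mean = kθ, variance = kθ², so CV = 1/√k.
CV = SD/mean = 10/23.9 = 0.4184, hence k = 1/CV² = 5.71.
Then θ = mean/k = 23.9/5.71 = 4.18.

k ≈ 5.71, θ ≈ 4.18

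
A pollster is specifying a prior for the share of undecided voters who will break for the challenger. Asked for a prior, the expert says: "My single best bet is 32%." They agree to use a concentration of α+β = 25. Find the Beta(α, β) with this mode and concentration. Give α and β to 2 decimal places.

For α,β > 1 the Beta mode is (α−1)/(α+β−2). With α+β = 25, the mode is (α−1)/23.
Set (α−1)/23 = 0.32 → α = 1 + 0.32·23 = 8.36.
β = 25 − α = 16.64.

α = 8.36, β = 16.64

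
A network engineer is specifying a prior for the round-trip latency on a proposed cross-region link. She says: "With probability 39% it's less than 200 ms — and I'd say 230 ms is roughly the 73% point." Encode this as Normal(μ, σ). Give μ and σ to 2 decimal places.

The p-quantile of Normal(μ,σ) is μ + z_p·σ, with z_{0.39} = -0.2793 and z_{0.73} = 0.6128.
Eliminate σ: μ = (z₂·x₁ − z₁·x₂)/(z₂ − z₁) = (0.6128·200 − (-0.2793)·230)/0.8921 = 209.39.
Then σ = (x₂ − x₁)/(z₂ − z₁) = (230 − 200)/0.8921 = 33.63.

μ = 209.39, σ = 33.63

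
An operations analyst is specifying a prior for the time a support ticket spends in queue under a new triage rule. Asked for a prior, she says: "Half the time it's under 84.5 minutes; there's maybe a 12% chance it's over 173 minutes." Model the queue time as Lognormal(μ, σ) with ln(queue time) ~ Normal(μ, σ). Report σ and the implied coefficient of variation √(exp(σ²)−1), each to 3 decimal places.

If T ~ Lognormal(μ,σ) then ln T ~ Normal(μ,σ), so the p-quantile of ln T is μ + z_p·σ.
ln(84.5) = 4.437 and ln(173) = 5.153; z_{0.5} = 0, z_{0.88} = 1.175.
σ = (5.153 − 4.437)/(1.175 − (0)) = 0.610.
μ = 4.437 − (0)·0.610 = 4.437.
CV = √(exp(σ²)−1) = √(exp(0.3719)−1) = 0.671.

σ ≈ 0.610, CV ≈ 0.671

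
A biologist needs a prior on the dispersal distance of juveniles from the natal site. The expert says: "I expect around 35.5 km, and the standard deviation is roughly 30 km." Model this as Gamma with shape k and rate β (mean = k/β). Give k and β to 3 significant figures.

For Gamma(k, rate β): mean = k/β, variance = k/β², so CV = 1/√k.
CV = SD/mean = 30/35.5 = 0.8451, hence k = 1/CV² = 1.4.
Then β = k/mean = 1.4/35.5 = 0.0394.

k ≈ 1.4, β ≈ 0.0394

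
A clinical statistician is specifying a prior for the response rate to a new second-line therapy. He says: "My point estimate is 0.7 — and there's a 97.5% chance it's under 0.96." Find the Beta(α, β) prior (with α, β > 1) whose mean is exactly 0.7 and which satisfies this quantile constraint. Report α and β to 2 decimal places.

α ≈ 4.25, β ≈ 1.82

With mean 0.7 fixed, write α = 0.7s, β = 0.3s where s = α+β.
Need P(θ < 0.96) = 0.975 under Beta(0.7s, 0.3s). Normal approximation: (q−m)/√(m(1−m)/s) ≈ z_{0.975} = 1.96, so s ≈ 0.7·0.3·(1.96)²/(0.96−0.7)² = 11.9.
At s = 11.9: P(θ<0.96) ≈ 0.998. Adjusting to match 0.975 gives s ≈ 6.08.
So α = 0.7·6.08 ≈ 4.25, β = 0.3·6.08 ≈ 1.82.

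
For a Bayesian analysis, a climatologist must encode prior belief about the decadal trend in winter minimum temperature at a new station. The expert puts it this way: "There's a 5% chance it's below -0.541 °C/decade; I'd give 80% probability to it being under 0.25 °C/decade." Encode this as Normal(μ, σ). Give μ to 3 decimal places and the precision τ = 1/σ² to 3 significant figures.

μ = -0.018, τ = 9.88

The p-quantile of Normal(μ,σ) is μ + z_p·σ, with z_{0.05} = -1.645 and z_{0.8} = 0.8416.
Eliminate σ: μ = (z₂·x₁ − z₁·x₂)/(z₂ − z₁) = (0.8416·-0.541 − (-1.645)·0.25)/2.486 = -0.018.
Then σ = (x₂ − x₁)/(z₂ − z₁) = (0.25 − -0.541)/2.486 = 0.318.
Precision τ = 1/σ² = 1/0.3181² = 9.88.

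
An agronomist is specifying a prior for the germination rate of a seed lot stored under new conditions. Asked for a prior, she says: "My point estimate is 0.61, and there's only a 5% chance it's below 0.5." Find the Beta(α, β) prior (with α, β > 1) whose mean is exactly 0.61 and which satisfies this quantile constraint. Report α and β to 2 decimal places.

α ≈ 33.30, β ≈ 21.29

With mean 0.61 fixed, write α = 0.61s, β = 0.39s where s = α+β.
Need P(θ < 0.5) = 0.05 under Beta(0.61s, 0.39s). Normal approximation: (q−m)/√(m(1−m)/s) ≈ z_{0.05} = -1.64, so s ≈ 0.61·0.39·(-1.64)²/(0.5−0.61)² = 53.2.
At s = 53.2: P(θ<0.5) ≈ 0.052. Adjusting to match 0.05 gives s ≈ 54.59.
So α = 0.61·54.59 ≈ 33.30, β = 0.39·54.59 ≈ 21.29.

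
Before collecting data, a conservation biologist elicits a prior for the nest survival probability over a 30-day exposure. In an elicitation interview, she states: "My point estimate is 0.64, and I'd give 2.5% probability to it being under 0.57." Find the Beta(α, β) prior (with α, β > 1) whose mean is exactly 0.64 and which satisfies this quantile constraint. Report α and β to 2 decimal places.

α ≈ 119.49, β ≈ 67.21

With mean 0.64 fixed, write α = 0.64s, β = 0.36s where s = α+β.
Need P(θ < 0.57) = 0.025 under Beta(0.64s, 0.36s). Normal approximation: (q−m)/√(m(1−m)/s) ≈ z_{0.025} = -1.96, so s ≈ 0.64·0.36·(-1.96)²/(0.57−0.64)² = 180.6.
At s = 180.6: P(θ<0.57) ≈ 0.027. Adjusting to match 0.025 gives s ≈ 186.70.
So α = 0.64·186.70 ≈ 119.49, β = 0.36·186.70 ≈ 67.21.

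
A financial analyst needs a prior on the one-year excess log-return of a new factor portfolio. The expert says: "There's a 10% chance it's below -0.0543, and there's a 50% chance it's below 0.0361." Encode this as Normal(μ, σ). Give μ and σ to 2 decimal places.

The p-quantile of Normal(μ,σ) is μ + z_p·σ, with z_{0.1} = -1.282 and z_{0.5} = 0.
Eliminate σ: μ = (z₂·x₁ − z₁·x₂)/(z₂ − z₁) = (0·-0.0543 − (-1.282)·0.0361)/1.282 = 0.04.
Then σ = (x₂ − x₁)/(z₂ − z₁) = (0.0361 − -0.0543)/1.282 = 0.07.

μ = 0.04, σ = 0.07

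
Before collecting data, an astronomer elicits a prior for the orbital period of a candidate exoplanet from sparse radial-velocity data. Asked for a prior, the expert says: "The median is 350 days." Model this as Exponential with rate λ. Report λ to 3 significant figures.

λ ≈ 0.00198

Exponential median = ln 2 / λ, so λ = ln 2 / 350.0 = 0.00198.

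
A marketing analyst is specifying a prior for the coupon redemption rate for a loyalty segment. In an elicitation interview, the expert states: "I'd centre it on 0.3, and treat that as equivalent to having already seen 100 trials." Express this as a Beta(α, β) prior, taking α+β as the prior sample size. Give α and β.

α = 30, β = 70

Under the effective-sample-size interpretation, Beta(α, β) has prior mean α/(α+β) and prior sample size α+β.
So α+β = 100 and α/(α+β) = 0.3, giving α = 0.3·100 = 30 and β = 100 − 30 = 70.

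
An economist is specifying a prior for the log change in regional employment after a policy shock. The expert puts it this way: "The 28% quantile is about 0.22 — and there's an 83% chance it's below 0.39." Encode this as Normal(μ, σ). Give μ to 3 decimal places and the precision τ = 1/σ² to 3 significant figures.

μ = 0.284, τ = 81.7

The p-quantile of Normal(μ,σ) is μ + z_p·σ, with z_{0.28} = -0.5828 and z_{0.83} = 0.9542.
Eliminate σ: μ = (z₂·x₁ − z₁·x₂)/(z₂ − z₁) = (0.9542·0.22 − (-0.5828)·0.39)/1.537 = 0.284.
Then σ = (x₂ − x₁)/(z₂ − z₁) = (0.39 − 0.22)/1.537 = 0.111.
Precision τ = 1/σ² = 1/0.1106² = 81.7.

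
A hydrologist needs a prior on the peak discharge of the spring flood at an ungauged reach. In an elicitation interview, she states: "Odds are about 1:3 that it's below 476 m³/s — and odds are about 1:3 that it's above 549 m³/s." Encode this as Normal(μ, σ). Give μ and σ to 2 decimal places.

For Normal(μ,σ), the p-quantile is μ + z_p·σ. Here z_{0.25} = -0.6745, z_{0.75} = 0.6745.
So 476 = μ − 0.6745σ and 549 = μ + 0.6745σ.
Subtracting: σ = (549 − 476)/(0.6745 − (-0.6745)) = 54.11.
Then μ = 476 − (-0.6745)·54.11 = 512.50.

μ = 512.50, σ = 54.11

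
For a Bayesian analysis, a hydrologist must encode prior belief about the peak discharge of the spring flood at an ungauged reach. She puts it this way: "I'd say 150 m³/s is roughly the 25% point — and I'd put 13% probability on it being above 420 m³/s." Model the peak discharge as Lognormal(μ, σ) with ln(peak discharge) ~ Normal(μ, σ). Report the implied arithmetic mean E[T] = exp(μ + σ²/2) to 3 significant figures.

E[T] ≈ 260 m³/s

If T ~ Lognormal(μ,σ) then ln T ~ Normal(μ,σ), so the p-quantile of ln T is μ + z_p·σ.
ln(150) = 5.011 and ln(420) = 6.04; z_{0.25} = -0.6745, z_{0.87} = 1.126.
σ = (6.04 − 5.011)/(1.126 − (-0.6745)) = 0.572.
μ = 5.011 − (-0.6745)·0.572 = 5.396.
E[T] = exp(μ + σ²/2) = exp(5.396 + 0.1634) = 260 m³/s.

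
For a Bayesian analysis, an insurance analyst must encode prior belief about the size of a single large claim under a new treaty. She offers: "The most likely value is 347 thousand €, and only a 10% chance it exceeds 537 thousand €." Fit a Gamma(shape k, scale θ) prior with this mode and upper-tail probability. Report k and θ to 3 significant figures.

Gamma(k,θ) with k>1 has mode (k−1)θ, so θ = 347/(k−1).
Need P(X < 537) = 0.9 with θ tied to k this way. Start at k = 2, θ = 347: P(X<537) ≈ 0.458.
Too low — raise k to concentrate. Iterating converges to k ≈ 10.8.
Then θ = 347/(10.8−1) ≈ 35.4.

k ≈ 10.8, θ ≈ 35.4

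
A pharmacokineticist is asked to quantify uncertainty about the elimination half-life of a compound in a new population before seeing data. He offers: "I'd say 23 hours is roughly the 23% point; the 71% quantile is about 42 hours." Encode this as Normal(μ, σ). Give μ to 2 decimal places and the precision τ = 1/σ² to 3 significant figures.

The p-quantile of Normal(μ,σ) is μ + z_p·σ, with z_{0.23} = -0.7388 and z_{0.71} = 0.5534.
Eliminate σ: μ = (z₂·x₁ − z₁·x₂)/(z₂ − z₁) = (0.5534·23 − (-0.7388)·42)/1.292 = 33.86.
Then σ = (x₂ − x₁)/(z₂ − z₁) = (42 − 23)/1.292 = 14.70.
Precision τ = 1/σ² = 1/14.7² = 0.00463.

μ = 33.86, τ = 0.00463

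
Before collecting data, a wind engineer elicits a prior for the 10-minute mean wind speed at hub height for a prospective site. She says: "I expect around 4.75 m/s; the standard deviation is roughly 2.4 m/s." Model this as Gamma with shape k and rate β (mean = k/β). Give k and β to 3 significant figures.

k ≈ 3.92, β ≈ 0.825

For Gamma(k, rate β): mean = k/β, variance = k/β², so CV = 1/√k.
CV = SD/mean = 2.4/4.75 = 0.5053, hence k = 1/CV² = 3.92.
Then β = k/mean = 3.92/4.75 = 0.825.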